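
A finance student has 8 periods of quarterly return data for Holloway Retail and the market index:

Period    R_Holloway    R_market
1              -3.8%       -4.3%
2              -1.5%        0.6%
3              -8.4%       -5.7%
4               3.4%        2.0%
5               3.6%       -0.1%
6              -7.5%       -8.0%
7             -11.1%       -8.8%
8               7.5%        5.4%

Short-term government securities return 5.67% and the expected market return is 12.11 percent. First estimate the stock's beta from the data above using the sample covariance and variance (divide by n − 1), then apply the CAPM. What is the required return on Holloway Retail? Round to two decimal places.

13.69%

Mean R_i = (-3.8 − 1.5 − 8.4 + 3.4 + 3.6 − 7.5 − 11.1 + 7.5) / 8 = -2.2250%
Mean R_m = (-4.3 + 0.6 − 5.7 + 2.0 − 0.1 − 8.0 − 8.8 + 5.4) / 8 = -2.3625%
Σ(R_i − R̄_i)(R_m − R̄_m) = 225.8875  ⇒  Cov = 225.8875 / 7 = 32.2696
Σ(R_m − R̄_m)² = 181.2988  ⇒  Var(R_m) = 181.2988 / 7 = 25.8998
β = Cov / Var(R_m) = 32.2696 / 25.8998 = 1.2459
MRP = 12.11% − 5.67% = 6.44%
E(R) = R_f + β × MRP = 5.67% + 1.2459 × 6.44% = 13.69%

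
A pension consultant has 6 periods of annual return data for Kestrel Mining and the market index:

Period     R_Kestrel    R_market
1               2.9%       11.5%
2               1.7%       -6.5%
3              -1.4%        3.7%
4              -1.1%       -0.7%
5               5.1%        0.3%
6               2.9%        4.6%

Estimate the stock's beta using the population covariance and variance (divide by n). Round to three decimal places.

Mean R_i = (2.9 + 1.7 − 1.4 − 1.1 + 5.1 + 2.9) / 6 = 1.6833%
Mean R_m = (11.5 − 6.5 + 3.7 − 0.7 + 0.3 + 4.6) / 6 = 2.1500%
Σ(R_i − R̄_i)(R_m − R̄_m) = 11.0450  ⇒  Cov = 11.0450 / 6 = 1.8408
Σ(R_m − R̄_m)² = 182.1950  ⇒  Var(R_m) = 182.1950 / 6 = 30.3658
β = Cov / Var(R_m) = 1.8408 / 30.3658 = 0.0606

0.061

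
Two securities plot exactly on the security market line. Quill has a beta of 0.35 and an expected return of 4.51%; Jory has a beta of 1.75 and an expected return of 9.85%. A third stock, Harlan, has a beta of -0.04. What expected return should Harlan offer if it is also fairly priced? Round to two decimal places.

3.02%

MRP (SML slope) = (9.85% − 4.51%) / (1.75 − 0.35) = 5.34% / 1.40 = 3.8143%
R_f (intercept) = 4.51% − 0.35 × 3.8143% = 3.1750%
E(R_Harlan) = R_f + β × MRP = 3.1750% + -0.04 × 3.8143% = 3.02%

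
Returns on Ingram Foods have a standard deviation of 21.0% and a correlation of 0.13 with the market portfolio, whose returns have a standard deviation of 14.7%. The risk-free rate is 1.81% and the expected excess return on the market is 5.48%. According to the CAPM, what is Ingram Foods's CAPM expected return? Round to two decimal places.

β = ρ × σ_i / σ_m = 0.13 × 21.0% / 14.7% = 0.1857
E(R) = 1.81% + 0.1857 × 5.48% = 2.83%

2.83%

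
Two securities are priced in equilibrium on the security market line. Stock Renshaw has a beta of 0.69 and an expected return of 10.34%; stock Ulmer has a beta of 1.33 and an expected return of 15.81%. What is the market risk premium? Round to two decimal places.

8.55%

Both satisfy E(R) = R_f + β·MRP, so the slope of the SML is
MRP = (15.81% − 10.34%) / (1.33 − 0.69) = 5.47% / 0.64 = 8.5469%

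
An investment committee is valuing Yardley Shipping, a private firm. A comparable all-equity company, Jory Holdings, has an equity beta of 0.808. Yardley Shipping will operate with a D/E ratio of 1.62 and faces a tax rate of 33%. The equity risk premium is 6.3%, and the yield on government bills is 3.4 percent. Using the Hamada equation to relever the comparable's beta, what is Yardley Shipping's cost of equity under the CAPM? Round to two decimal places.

14.02%

β_L = β_U × [1 + (1 − t)(D/E)] = 0.808 × [1 + (1 − 0.33) × 1.62]
    = 0.808 × [1 + 0.67 × 1.62] = 0.808 × 2.0854 = 1.6850
E(R) = R_f + β_L × MRP = 3.4% + 1.6850 × 6.3% = 14.02%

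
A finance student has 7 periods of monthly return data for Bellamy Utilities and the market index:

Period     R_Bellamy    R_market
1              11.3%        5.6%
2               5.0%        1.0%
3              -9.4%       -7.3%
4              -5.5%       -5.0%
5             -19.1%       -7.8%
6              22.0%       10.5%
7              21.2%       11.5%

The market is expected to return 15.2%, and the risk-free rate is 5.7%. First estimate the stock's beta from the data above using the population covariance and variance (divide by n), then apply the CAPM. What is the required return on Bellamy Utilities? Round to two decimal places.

23.52%

Mean R_i = (11.3 + 5.0 − 9.4 − 5.5 − 19.1 + 22.0 + 21.2) / 7 = 3.6429%
Mean R_m = (5.6 + 1.0 − 7.3 − 5.0 − 7.8 + 10.5 + 11.5) / 7 = 1.2143%
Σ(R_i − R̄_i)(R_m − R̄_m) = 757.2157  ⇒  Cov = 757.2157 / 7 = 108.1737
Σ(R_m − R̄_m)² = 403.6686  ⇒  Var(R_m) = 403.6686 / 7 = 57.6669
β = Cov / Var(R_m) = 108.1737 / 57.6669 = 1.8758
MRP = 15.2% − 5.7% = 9.50%
E(R) = R_f + β × MRP = 5.7% + 1.8758 × 9.5% = 23.52%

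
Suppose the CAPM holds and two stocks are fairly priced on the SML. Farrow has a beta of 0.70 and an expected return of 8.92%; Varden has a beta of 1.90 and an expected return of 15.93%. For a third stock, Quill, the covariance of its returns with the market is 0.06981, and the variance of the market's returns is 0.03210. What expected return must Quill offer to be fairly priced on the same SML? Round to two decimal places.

MRP = (15.93% − 8.92%) / (1.90 − 0.70) = 5.8417%
R_f = 8.92% − 0.70 × 5.8417% = 4.8308%
β_Quill = Cov / Var(R_m) = 0.06981 / 0.03210 = 2.1748
E(R_Quill) = R_f + β × MRP = 4.8308% + 2.1748 × 5.8417% = 17.54%

17.54%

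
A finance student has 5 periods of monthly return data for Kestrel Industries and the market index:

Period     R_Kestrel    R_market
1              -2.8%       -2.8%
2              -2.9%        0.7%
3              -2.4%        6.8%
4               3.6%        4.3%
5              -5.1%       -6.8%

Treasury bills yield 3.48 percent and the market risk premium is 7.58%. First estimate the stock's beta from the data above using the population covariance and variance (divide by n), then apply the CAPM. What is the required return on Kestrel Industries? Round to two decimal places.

6.29%

Mean R_i = (-2.8 − 2.9 − 2.4 + 3.6 − 5.1) / 5 = -1.9200%
Mean R_m = (-2.8 + 0.7 + 6.8 + 4.3 − 6.8) / 5 = 0.4400%
Σ(R_i − R̄_i)(R_m − R̄_m) = 43.8740  ⇒  Cov = 43.8740 / 5 = 8.7748
Σ(R_m − R̄_m)² = 118.3320  ⇒  Var(R_m) = 118.3320 / 5 = 23.6664
β = Cov / Var(R_m) = 8.7748 / 23.6664 = 0.3708
E(R) = R_f + β × MRP = 3.48% + 0.3708 × 7.58% = 6.29%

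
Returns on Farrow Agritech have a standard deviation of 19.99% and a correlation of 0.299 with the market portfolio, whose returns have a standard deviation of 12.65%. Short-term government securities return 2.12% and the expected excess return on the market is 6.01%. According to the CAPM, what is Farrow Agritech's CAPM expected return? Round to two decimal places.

4.96%

β = ρ × σ_i / σ_m = 0.299 × 19.99% / 12.65% = 0.4725
E(R) = 2.12% + 0.4725 × 6.01% = 4.96%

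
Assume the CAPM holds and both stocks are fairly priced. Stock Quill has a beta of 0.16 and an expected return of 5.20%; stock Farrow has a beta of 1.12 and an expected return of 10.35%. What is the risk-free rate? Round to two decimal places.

4.34%

Both satisfy E(R) = R_f + β·MRP, so the slope of the SML is
MRP = (10.35% − 5.20%) / (1.12 − 0.16) = 5.15% / 0.96 = 5.3646%
R_f = E(R_Quill) − β_Quill·MRP = 5.20% − 0.16 × 5.3646% = 4.3417%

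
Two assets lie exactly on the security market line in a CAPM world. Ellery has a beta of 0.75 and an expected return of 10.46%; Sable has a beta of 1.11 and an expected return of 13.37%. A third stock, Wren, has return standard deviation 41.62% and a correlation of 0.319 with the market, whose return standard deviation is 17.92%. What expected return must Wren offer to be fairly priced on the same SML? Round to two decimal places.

MRP = (13.37% − 10.46%) / (1.11 − 0.75) = 8.0833%
R_f = 10.46% − 0.75 × 8.0833% = 4.3975%
β_Wren = ρ·σ_i/σ_m = 0.319 × 41.62 / 17.92 = 0.7409
E(R_Wren) = R_f + β × MRP = 4.3975% + 0.7409 × 8.0833% = 10.39%

10.39%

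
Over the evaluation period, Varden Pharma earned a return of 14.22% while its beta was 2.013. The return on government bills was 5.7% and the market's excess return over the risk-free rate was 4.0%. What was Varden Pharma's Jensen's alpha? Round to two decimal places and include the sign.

+0.47%

CAPM benchmark = R_f + β(R_m − R_f) = 5.7% + 2.013 × 4.0% = 13.7520%
α = actual − benchmark = 14.22% − 13.7520% = +0.47%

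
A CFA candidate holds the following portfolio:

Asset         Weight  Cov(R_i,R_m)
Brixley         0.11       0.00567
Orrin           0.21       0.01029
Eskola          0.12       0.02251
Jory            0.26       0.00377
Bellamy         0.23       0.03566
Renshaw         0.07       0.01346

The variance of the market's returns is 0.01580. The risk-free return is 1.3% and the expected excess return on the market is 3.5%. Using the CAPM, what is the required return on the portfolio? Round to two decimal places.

β_Brixley = 0.00567 / 0.01580 = 0.3589
β_Orrin = 0.01029 / 0.01580 = 0.6513
β_Eskola = 0.02251 / 0.01580 = 1.4247
β_Jory = 0.00377 / 0.01580 = 0.2386
β_Bellamy = 0.03566 / 0.01580 = 2.2570
β_Renshaw = 0.01346 / 0.01580 = 0.8519
β_P = Σ w_i β_i = 0.11×0.3589 + 0.21×0.6513 + 0.12×1.4247 + 0.26×0.2386 + 0.23×2.2570 + 0.07×0.8519 = 0.9880
E(R_P) = R_f + β_P × MRP = 1.3% + 0.9880 × 3.5% = 4.76%

4.76%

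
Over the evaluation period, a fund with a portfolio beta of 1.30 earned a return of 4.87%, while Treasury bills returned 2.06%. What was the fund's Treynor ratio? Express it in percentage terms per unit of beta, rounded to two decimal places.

Treynor = (R_P − R_f) / β_P = (4.87% − 2.06%) / 1.3000 = 2.81% / 1.3000 = 2.16%

2.16%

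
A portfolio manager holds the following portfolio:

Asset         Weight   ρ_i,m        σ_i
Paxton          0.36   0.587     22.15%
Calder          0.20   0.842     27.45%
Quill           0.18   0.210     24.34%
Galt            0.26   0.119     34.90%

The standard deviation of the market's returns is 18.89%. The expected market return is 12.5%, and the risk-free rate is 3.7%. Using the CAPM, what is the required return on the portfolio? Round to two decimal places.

8.97%

β_Paxton = 0.587 × 22.15% / 18.89% = 0.6883
β_Calder = 0.842 × 27.45% / 18.89% = 1.2236
β_Quill = 0.210 × 24.34% / 18.89% = 0.2706
β_Galt = 0.119 × 34.90% / 18.89% = 0.2199
β_P = Σ w_i β_i = 0.36×0.6883 + 0.20×1.2236 + 0.18×0.2706 + 0.26×0.2199 = 0.5984
MRP = 12.5% − 3.7% = 8.80%
E(R_P) = R_f + β_P × MRP = 3.7% + 0.5984 × 8.8% = 8.97%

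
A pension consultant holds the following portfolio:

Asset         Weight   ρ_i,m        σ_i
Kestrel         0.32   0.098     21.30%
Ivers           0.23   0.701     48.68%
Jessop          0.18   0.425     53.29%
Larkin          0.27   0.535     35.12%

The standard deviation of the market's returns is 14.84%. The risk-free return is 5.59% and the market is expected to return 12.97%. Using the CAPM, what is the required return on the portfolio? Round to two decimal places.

14.38%

β_Kestrel = 0.098 × 21.30% / 14.84% = 0.1407
β_Ivers = 0.701 × 48.68% / 14.84% = 2.2995
β_Jessop = 0.425 × 53.29% / 14.84% = 1.5262
β_Larkin = 0.535 × 35.12% / 14.84% = 1.2661
β_P = Σ w_i β_i = 0.32×0.1407 + 0.23×2.2995 + 0.18×1.5262 + 0.27×1.2661 = 1.1905
MRP = 12.97% − 5.59% = 7.38%
E(R_P) = R_f + β_P × MRP = 5.59% + 1.1905 × 7.38% = 14.38%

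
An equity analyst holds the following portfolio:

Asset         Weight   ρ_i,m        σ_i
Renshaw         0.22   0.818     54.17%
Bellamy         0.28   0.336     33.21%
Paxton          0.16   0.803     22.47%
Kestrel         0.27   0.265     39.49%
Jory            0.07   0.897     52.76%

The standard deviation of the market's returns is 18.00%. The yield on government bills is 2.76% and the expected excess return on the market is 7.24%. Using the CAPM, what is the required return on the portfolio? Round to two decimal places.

11.57%

β_Renshaw = 0.818 × 54.17% / 18.00% = 2.4617
β_Bellamy = 0.336 × 33.21% / 18.00% = 0.6199
β_Paxton = 0.803 × 22.47% / 18.00% = 1.0024
β_Kestrel = 0.265 × 39.49% / 18.00% = 0.5814
β_Jory = 0.897 × 52.76% / 18.00% = 2.6292
β_P = Σ w_i β_i = 0.22×2.4617 + 0.28×0.6199 + 0.16×1.0024 + 0.27×0.5814 + 0.07×2.6292 = 1.2166
E(R_P) = R_f + β_P × MRP = 2.76% + 1.2166 × 7.24% = 11.57%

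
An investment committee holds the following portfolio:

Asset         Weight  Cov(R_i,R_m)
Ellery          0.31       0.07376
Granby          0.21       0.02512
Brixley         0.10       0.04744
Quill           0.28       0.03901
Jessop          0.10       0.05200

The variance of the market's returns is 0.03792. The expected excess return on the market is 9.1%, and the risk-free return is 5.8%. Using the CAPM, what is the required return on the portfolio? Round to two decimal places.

β_Ellery = 0.07376 / 0.03792 = 1.9451
β_Granby = 0.02512 / 0.03792 = 0.6624
β_Brixley = 0.04744 / 0.03792 = 1.2511
β_Quill = 0.03901 / 0.03792 = 1.0287
β_Jessop = 0.05200 / 0.03792 = 1.3713
β_P = Σ w_i β_i = 0.31×1.9451 + 0.21×0.6624 + 0.10×1.2511 + 0.28×1.0287 + 0.10×1.3713 = 1.2924
E(R_P) = R_f + β_P × MRP = 5.8% + 1.2924 × 9.1% = 17.56%

17.56%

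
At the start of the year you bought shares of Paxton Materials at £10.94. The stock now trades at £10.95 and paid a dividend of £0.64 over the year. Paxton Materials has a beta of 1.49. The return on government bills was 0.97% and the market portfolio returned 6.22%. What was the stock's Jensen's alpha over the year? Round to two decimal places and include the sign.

-2.85%

Realised HPR = (P1 + D1 − P0) / P0 = (10.95 + 0.64 − 10.94) / 10.94 = 0.65 / 10.94 = 5.9415%
MRP = 6.22% − 0.97% = 5.25%
CAPM required = R_f + β·MRP = 0.97% + 1.49 × 5.25% = 8.7925%
α = realised − required = 5.9415% − 8.7925% = -2.85%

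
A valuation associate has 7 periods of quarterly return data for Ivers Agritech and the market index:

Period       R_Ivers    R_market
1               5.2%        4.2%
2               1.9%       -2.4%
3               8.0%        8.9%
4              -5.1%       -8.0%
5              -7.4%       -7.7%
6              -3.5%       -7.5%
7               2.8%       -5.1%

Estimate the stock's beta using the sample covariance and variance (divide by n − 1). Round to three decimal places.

0.769

Mean R_i = (5.2 + 1.9 + 8.0 − 5.1 − 7.4 − 3.5 + 2.8) / 7 = 0.2714%
Mean R_m = (4.2 − 2.4 + 8.9 − 8.0 − 7.7 − 7.5 − 5.1) / 7 = -2.5143%
Σ(R_i − R̄_i)(R_m − R̄_m) = 203.0071  ⇒  Cov = 203.0071 / 6 = 33.8345
Σ(R_m − R̄_m)² = 263.9086  ⇒  Var(R_m) = 263.9086 / 6 = 43.9848
β = Cov / Var(R_m) = 33.8345 / 43.9848 = 0.7692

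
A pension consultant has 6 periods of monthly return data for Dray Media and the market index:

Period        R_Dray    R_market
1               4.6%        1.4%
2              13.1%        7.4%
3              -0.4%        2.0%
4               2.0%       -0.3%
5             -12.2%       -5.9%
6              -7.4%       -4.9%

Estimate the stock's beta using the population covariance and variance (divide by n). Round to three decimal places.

Mean R_i = (4.6 + 13.1 − 0.4 + 2.0 − 12.2 − 7.4) / 6 = -0.0500%
Mean R_m = (1.4 + 7.4 + 2.0 − 0.3 − 5.9 − 4.9) / 6 = -0.0500%
Σ(R_i − R̄_i)(R_m − R̄_m) = 210.2050  ⇒  Cov = 210.2050 / 6 = 35.0342
Σ(R_m − R̄_m)² = 119.6150  ⇒  Var(R_m) = 119.6150 / 6 = 19.9358
β = Cov / Var(R_m) = 35.0342 / 19.9358 = 1.7574

1.757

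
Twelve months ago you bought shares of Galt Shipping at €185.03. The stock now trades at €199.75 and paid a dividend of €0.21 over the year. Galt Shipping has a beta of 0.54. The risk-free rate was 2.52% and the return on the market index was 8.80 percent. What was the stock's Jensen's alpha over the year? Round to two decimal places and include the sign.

+2.16%

Realised HPR = (P1 + D1 − P0) / P0 = (199.75 + 0.21 − 185.03) / 185.03 = 14.93 / 185.03 = 8.0690%
MRP = 8.80% − 2.52% = 6.28%
CAPM required = R_f + β·MRP = 2.52% + 0.54 × 6.28% = 5.9112%
α = realised − required = 8.0690% − 5.9112% = +2.16%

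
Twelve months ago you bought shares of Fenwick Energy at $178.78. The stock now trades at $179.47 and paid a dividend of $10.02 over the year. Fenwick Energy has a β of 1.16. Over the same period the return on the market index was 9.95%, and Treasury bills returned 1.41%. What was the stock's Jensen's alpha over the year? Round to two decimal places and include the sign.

Realised HPR = (P1 + D1 − P0) / P0 = (179.47 + 10.02 − 178.78) / 178.78 = 10.71 / 178.78 = 5.9906%
MRP = 9.95% − 1.41% = 8.54%
CAPM required = R_f + β·MRP = 1.41% + 1.16 × 8.54% = 11.3164%
α = realised − required = 5.9906% − 11.3164% = -5.33%

-5.33%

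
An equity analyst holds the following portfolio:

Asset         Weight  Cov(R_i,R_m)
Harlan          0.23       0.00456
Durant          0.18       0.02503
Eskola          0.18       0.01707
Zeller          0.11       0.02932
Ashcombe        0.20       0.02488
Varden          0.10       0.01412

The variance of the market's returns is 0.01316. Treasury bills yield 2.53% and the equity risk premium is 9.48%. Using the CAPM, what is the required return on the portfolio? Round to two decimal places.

15.67%

β_Harlan = 0.00456 / 0.01316 = 0.3465
β_Durant = 0.02503 / 0.01316 = 1.9020
β_Eskola = 0.01707 / 0.01316 = 1.2971
β_Zeller = 0.02932 / 0.01316 = 2.2280
β_Ashcombe = 0.02488 / 0.01316 = 1.8906
β_Varden = 0.01412 / 0.01316 = 1.0729
β_P = Σ w_i β_i = 0.23×0.3465 + 0.18×1.9020 + 0.18×1.2971 + 0.11×2.2280 + 0.20×1.8906 + 0.10×1.0729 = 1.3860
E(R_P) = R_f + β_P × MRP = 2.53% + 1.3860 × 9.48% = 15.67%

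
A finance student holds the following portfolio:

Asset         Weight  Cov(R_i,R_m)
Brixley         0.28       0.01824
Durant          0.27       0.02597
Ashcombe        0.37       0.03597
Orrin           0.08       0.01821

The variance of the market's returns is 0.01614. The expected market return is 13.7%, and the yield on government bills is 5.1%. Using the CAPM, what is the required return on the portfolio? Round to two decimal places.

19.43%

β_Brixley = 0.01824 / 0.01614 = 1.1301
β_Durant = 0.02597 / 0.01614 = 1.6090
β_Ashcombe = 0.03597 / 0.01614 = 2.2286
β_Orrin = 0.01821 / 0.01614 = 1.1283
β_P = Σ w_i β_i = 0.28×1.1301 + 0.27×1.6090 + 0.37×2.2286 + 0.08×1.1283 = 1.6657
MRP = 13.7% − 5.1% = 8.60%
E(R_P) = R_f + β_P × MRP = 5.1% + 1.6657 × 8.6% = 19.43%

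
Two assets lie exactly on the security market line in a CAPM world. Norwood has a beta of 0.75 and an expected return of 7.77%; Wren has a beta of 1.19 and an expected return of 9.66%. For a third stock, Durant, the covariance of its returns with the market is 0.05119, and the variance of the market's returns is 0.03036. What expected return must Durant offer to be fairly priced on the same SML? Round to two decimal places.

11.79%

MRP = (9.66% − 7.77%) / (1.19 − 0.75) = 4.2955%
R_f = 7.77% − 0.75 × 4.2955% = 4.5484%
β_Durant = Cov / Var(R_m) = 0.05119 / 0.03036 = 1.6861
E(R_Durant) = R_f + β × MRP = 4.5484% + 1.6861 × 4.2955% = 11.79%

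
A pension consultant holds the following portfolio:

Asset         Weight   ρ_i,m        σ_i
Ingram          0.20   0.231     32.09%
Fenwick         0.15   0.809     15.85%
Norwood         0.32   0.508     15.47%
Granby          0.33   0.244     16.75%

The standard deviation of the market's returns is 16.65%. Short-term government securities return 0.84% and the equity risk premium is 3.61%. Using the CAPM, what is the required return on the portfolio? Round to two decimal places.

2.42%

β_Ingram = 0.231 × 32.09% / 16.65% = 0.4452
β_Fenwick = 0.809 × 15.85% / 16.65% = 0.7701
β_Norwood = 0.508 × 15.47% / 16.65% = 0.4720
β_Granby = 0.244 × 16.75% / 16.65% = 0.2455
β_P = Σ w_i β_i = 0.20×0.4452 + 0.15×0.7701 + 0.32×0.4720 + 0.33×0.2455 = 0.4366
E(R_P) = R_f + β_P × MRP = 0.84% + 0.4366 × 3.61% = 2.42%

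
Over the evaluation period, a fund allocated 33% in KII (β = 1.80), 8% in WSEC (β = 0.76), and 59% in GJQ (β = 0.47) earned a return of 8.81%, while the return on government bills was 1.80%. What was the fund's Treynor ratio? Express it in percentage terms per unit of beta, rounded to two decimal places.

β_P = 0.33×1.80 + 0.08×0.76 + 0.59×0.47 = 0.9321
Treynor = (R_P − R_f) / β_P = (8.81% − 1.80%) / 0.9321 = 7.01% / 0.9321 = 7.52%

7.52%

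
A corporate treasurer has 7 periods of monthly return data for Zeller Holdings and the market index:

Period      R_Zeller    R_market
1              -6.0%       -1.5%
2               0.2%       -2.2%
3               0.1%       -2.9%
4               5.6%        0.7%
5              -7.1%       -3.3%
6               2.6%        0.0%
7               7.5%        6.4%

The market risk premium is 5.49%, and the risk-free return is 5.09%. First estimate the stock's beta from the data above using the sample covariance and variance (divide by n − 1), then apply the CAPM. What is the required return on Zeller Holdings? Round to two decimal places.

Mean R_i = (-6.0 + 0.2 + 0.1 + 5.6 − 7.1 + 2.6 + 7.5) / 7 = 0.4143%
Mean R_m = (-1.5 − 2.2 − 2.9 + 0.7 − 3.3 + 0.0 + 6.4) / 7 = -0.4000%
Σ(R_i − R̄_i)(R_m − R̄_m) = 84.7800  ⇒  Cov = 84.7800 / 6 = 14.1300
Σ(R_m − R̄_m)² = 66.7200  ⇒  Var(R_m) = 66.7200 / 6 = 11.1200
β = Cov / Var(R_m) = 14.1300 / 11.1200 = 1.2707
E(R) = R_f + β × MRP = 5.09% + 1.2707 × 5.49% = 12.07%

12.07%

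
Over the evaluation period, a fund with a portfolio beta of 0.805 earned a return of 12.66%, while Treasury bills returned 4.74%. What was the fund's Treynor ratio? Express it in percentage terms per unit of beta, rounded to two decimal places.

Treynor = (R_P − R_f) / β_P = (12.66% − 4.74%) / 0.8050 = 7.92% / 0.8050 = 9.84%

9.84%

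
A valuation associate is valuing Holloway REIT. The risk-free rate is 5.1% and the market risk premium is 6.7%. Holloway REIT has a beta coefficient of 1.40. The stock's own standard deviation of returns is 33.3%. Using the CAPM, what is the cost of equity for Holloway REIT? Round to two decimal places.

E(R) = R_f + β × MRP = 5.1% + 1.40 × 6.7% = 14.48%

14.48%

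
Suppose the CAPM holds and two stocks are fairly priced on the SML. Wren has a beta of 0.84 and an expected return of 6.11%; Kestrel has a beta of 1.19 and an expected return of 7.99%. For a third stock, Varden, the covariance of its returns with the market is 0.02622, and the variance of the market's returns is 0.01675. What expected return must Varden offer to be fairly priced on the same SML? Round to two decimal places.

MRP = (7.99% − 6.11%) / (1.19 − 0.84) = 5.3714%
R_f = 6.11% − 0.84 × 5.3714% = 1.5980%
β_Varden = Cov / Var(R_m) = 0.02622 / 0.01675 = 1.5654
E(R_Varden) = R_f + β × MRP = 1.5980% + 1.5654 × 5.3714% = 10.01%

10.01%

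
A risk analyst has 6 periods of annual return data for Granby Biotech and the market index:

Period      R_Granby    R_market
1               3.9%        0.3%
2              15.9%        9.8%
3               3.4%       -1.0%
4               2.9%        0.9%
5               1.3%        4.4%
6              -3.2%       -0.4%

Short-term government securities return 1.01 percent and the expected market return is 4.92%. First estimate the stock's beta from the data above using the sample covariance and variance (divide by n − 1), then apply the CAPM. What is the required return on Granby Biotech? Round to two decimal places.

5.93%

Mean R_i = (3.9 + 15.9 + 3.4 + 2.9 + 1.3 − 3.2) / 6 = 4.0333%
Mean R_m = (0.3 + 9.8 − 1.0 + 0.9 + 4.4 − 0.4) / 6 = 2.3333%
Σ(R_i − R̄_i)(R_m − R̄_m) = 106.7333  ⇒  Cov = 106.7333 / 5 = 21.3467
Σ(R_m − R̄_m)² = 84.7933  ⇒  Var(R_m) = 84.7933 / 5 = 16.9587
β = Cov / Var(R_m) = 21.3467 / 16.9587 = 1.2587
MRP = 4.92% − 1.01% = 3.91%
E(R) = R_f + β × MRP = 1.01% + 1.2587 × 3.91% = 5.93%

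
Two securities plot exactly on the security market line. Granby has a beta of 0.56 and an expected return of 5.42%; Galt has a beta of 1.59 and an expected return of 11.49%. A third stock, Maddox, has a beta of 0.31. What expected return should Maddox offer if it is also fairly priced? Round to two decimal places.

3.95%

MRP (SML slope) = (11.49% − 5.42%) / (1.59 − 0.56) = 6.07% / 1.03 = 5.8932%
R_f (intercept) = 5.42% − 0.56 × 5.8932% = 2.1198%
E(R_Maddox) = R_f + β × MRP = 2.1198% + 0.31 × 5.8932% = 3.95%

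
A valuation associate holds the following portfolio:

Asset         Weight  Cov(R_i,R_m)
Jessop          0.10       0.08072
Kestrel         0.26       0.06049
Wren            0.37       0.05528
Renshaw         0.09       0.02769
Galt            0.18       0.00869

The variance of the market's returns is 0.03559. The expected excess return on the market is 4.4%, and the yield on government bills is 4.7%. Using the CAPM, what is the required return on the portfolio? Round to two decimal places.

β_Jessop = 0.08072 / 0.03559 = 2.2681
β_Kestrel = 0.06049 / 0.03559 = 1.6996
β_Wren = 0.05528 / 0.03559 = 1.5532
β_Renshaw = 0.02769 / 0.03559 = 0.7780
β_Galt = 0.00869 / 0.03559 = 0.2442
β_P = Σ w_i β_i = 0.10×2.2681 + 0.26×1.6996 + 0.37×1.5532 + 0.09×0.7780 + 0.18×0.2442 = 1.3574
E(R_P) = R_f + β_P × MRP = 4.7% + 1.3574 × 4.4% = 10.67%

10.67%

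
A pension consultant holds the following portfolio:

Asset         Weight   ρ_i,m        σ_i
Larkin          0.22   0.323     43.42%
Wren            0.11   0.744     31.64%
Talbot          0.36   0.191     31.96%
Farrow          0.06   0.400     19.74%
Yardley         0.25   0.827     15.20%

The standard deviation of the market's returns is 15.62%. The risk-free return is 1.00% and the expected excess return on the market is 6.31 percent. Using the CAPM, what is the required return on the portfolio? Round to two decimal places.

5.64%

β_Larkin = 0.323 × 43.42% / 15.62% = 0.8979
β_Wren = 0.744 × 31.64% / 15.62% = 1.5071
β_Talbot = 0.191 × 31.96% / 15.62% = 0.3908
β_Farrow = 0.400 × 19.74% / 15.62% = 0.5055
β_Yardley = 0.827 × 15.20% / 15.62% = 0.8048
β_P = Σ w_i β_i = 0.22×0.8979 + 0.11×1.5071 + 0.36×0.3908 + 0.06×0.5055 + 0.25×0.8048 = 0.7355
E(R_P) = R_f + β_P × MRP = 1.00% + 0.7355 × 6.31% = 5.64%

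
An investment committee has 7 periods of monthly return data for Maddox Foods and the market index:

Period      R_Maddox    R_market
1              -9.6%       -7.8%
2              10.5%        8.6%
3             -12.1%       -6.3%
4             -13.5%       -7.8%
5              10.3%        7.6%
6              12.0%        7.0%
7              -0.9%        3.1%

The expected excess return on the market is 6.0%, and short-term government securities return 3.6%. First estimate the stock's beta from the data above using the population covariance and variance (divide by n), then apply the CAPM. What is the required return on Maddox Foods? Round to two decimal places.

Mean R_i = (-9.6 + 10.5 − 12.1 − 13.5 + 10.3 + 12.0 − 0.9) / 7 = -0.4714%
Mean R_m = (-7.8 + 8.6 − 6.3 − 7.8 + 7.6 + 7.0 + 3.1) / 7 = 0.6286%
Σ(R_i − R̄_i)(R_m − R̄_m) = 508.2743  ⇒  Cov = 508.2743 / 7 = 72.6106
Σ(R_m − R̄_m)² = 348.9343  ⇒  Var(R_m) = 348.9343 / 7 = 49.8478
β = Cov / Var(R_m) = 72.6106 / 49.8478 = 1.4566
E(R) = R_f + β × MRP = 3.6% + 1.4566 × 6.0% = 12.34%

12.34%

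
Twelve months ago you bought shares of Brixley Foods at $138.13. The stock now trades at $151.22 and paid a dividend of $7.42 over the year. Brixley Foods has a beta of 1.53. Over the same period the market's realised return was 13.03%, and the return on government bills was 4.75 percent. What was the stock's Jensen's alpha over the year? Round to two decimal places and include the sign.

Realised HPR = (P1 + D1 − P0) / P0 = (151.22 + 7.42 − 138.13) / 138.13 = 20.51 / 138.13 = 14.8483%
MRP = 13.03% − 4.75% = 8.28%
CAPM required = R_f + β·MRP = 4.75% + 1.53 × 8.28% = 17.4184%
α = realised − required = 14.8483% − 17.4184% = -2.57%

-2.57%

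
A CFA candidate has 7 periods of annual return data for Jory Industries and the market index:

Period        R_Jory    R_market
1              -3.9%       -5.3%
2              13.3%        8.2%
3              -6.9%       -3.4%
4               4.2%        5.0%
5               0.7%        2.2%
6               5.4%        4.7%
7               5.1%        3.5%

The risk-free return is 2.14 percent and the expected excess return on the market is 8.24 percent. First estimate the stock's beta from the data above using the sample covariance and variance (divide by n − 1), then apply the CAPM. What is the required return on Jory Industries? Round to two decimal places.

12.83%

Mean R_i = (-3.9 + 13.3 − 6.9 + 4.2 + 0.7 + 5.4 + 5.1) / 7 = 2.5571%
Mean R_m = (-5.3 + 8.2 − 3.4 + 5.0 + 2.2 + 4.7 + 3.5) / 7 = 2.1286%
Σ(R_i − R̄_i)(R_m − R̄_m) = 180.8586  ⇒  Cov = 180.8586 / 6 = 30.1431
Σ(R_m − R̄_m)² = 139.3543  ⇒  Var(R_m) = 139.3543 / 6 = 23.2257
β = Cov / Var(R_m) = 30.1431 / 23.2257 = 1.2978
E(R) = R_f + β × MRP = 2.14% + 1.2978 × 8.24% = 12.83%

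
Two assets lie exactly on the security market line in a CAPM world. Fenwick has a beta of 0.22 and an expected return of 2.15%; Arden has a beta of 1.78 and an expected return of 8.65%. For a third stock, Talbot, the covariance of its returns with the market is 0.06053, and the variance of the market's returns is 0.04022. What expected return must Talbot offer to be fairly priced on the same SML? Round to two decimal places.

7.50%

MRP = (8.65% − 2.15%) / (1.78 − 0.22) = 4.1667%
R_f = 2.15% − 0.22 × 4.1667% = 1.2333%
β_Talbot = Cov / Var(R_m) = 0.06053 / 0.04022 = 1.5050
E(R_Talbot) = R_f + β × MRP = 1.2333% + 1.5050 × 4.1667% = 7.50%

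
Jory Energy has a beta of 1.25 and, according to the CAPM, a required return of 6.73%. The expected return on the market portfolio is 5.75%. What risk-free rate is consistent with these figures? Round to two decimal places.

E(R) = R_f + β(E(R_m) − R_f) = R_f(1 − β) + β·E(R_m)
6.73% = R_f × (1 − 1.25) + 1.25 × 5.75%
6.73% = R_f × -0.25 + 7.1875%
R_f = (6.73% − 7.1875%) / -0.25 = 1.83%

1.83%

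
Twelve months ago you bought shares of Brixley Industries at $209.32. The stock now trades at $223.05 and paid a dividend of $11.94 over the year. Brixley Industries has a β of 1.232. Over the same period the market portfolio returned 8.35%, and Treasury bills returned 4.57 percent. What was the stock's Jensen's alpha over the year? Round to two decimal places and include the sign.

+3.04%

Realised HPR = (P1 + D1 − P0) / P0 = (223.05 + 11.94 − 209.32) / 209.32 = 25.67 / 209.32 = 12.2635%
MRP = 8.35% − 4.57% = 3.78%
CAPM required = R_f + β·MRP = 4.57% + 1.232 × 3.78% = 9.22696%
α = realised − required = 12.2635% − 9.22696% = +3.04%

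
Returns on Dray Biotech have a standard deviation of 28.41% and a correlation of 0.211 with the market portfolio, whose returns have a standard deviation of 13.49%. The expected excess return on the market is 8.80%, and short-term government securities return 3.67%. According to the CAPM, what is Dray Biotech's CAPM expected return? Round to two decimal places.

7.58%

β = ρ × σ_i / σ_m = 0.211 × 28.41% / 13.49% = 0.4444
E(R) = 3.67% + 0.4444 × 8.80% = 7.58%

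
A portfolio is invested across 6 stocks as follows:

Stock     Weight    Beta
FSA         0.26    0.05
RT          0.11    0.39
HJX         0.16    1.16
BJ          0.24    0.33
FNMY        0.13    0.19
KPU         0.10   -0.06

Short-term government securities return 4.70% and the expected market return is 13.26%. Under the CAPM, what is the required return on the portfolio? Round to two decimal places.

7.61%

β_P = Σ w_i β_i = 0.26×0.05 + 0.11×0.39 + 0.16×1.16 + 0.24×0.33 + 0.13×0.19 + 0.10×-0.06 = 0.3394
MRP = 13.26% − 4.70% = 8.56%
E(R_P) = R_f + β_P × MRP = 4.70% + 0.3394 × 8.56% = 7.61%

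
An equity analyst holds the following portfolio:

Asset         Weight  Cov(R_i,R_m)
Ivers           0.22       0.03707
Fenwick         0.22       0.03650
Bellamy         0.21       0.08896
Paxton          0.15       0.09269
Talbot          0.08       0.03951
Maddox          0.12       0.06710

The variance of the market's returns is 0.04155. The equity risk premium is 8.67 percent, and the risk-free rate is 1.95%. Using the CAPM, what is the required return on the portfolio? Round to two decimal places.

14.47%

β_Ivers = 0.03707 / 0.04155 = 0.8922
β_Fenwick = 0.03650 / 0.04155 = 0.8785
β_Bellamy = 0.08896 / 0.04155 = 2.1410
β_Paxton = 0.09269 / 0.04155 = 2.2308
β_Talbot = 0.03951 / 0.04155 = 0.9509
β_Maddox = 0.06710 / 0.04155 = 1.6149
β_P = Σ w_i β_i = 0.22×0.8922 + 0.22×0.8785 + 0.21×2.1410 + 0.15×2.2308 + 0.08×0.9509 + 0.12×1.6149 = 1.4436
E(R_P) = R_f + β_P × MRP = 1.95% + 1.4436 × 8.67% = 14.47%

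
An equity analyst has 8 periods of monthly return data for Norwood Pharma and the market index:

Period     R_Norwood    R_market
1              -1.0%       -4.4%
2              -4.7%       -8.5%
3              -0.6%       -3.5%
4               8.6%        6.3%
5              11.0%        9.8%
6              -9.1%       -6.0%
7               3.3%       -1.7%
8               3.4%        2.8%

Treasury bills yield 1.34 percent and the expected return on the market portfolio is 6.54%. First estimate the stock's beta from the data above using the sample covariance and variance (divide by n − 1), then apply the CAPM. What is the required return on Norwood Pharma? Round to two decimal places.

Mean R_i = (-1.0 − 4.7 − 0.6 + 8.6 + 11.0 − 9.1 + 3.3 + 3.4) / 8 = 1.3625%
Mean R_m = (-4.4 − 8.5 − 3.5 + 6.3 + 9.8 − 6.0 − 1.7 + 2.8) / 8 = -0.6500%
Σ(R_i − R̄_i)(R_m − R̄_m) = 274.0250  ⇒  Cov = 274.0250 / 7 = 39.1464
Σ(R_m − R̄_m)² = 282.9400  ⇒  Var(R_m) = 282.9400 / 7 = 40.4200
β = Cov / Var(R_m) = 39.1464 / 40.4200 = 0.9685
MRP = 6.54% − 1.34% = 5.20%
E(R) = R_f + β × MRP = 1.34% + 0.9685 × 5.20% = 6.38%

6.38%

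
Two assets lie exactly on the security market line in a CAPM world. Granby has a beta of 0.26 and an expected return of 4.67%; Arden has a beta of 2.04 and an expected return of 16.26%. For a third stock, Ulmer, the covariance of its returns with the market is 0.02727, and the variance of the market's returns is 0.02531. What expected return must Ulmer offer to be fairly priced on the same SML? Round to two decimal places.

MRP = (16.26% − 4.67%) / (2.04 − 0.26) = 6.5112%
R_f = 4.67% − 0.26 × 6.5112% = 2.9771%
β_Ulmer = Cov / Var(R_m) = 0.02727 / 0.02531 = 1.0774
E(R_Ulmer) = R_f + β × MRP = 2.9771% + 1.0774 × 6.5112% = 9.99%

9.99%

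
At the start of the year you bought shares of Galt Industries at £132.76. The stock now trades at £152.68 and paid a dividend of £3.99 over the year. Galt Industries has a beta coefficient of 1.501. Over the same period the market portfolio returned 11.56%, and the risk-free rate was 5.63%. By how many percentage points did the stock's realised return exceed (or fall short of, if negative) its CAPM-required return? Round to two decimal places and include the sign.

+3.48%

Realised HPR = (P1 + D1 − P0) / P0 = (152.68 + 3.99 − 132.76) / 132.76 = 23.91 / 132.76 = 18.0099%
MRP = 11.56% − 5.63% = 5.93%
CAPM required = R_f + β·MRP = 5.63% + 1.501 × 5.93% = 14.53093%
α = realised − required = 18.0099% − 14.53093% = +3.48%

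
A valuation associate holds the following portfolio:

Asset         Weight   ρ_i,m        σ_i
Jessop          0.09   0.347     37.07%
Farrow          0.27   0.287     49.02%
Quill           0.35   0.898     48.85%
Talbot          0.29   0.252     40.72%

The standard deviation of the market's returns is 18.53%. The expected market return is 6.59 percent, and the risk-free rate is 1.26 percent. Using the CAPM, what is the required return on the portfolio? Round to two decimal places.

7.96%

β_Jessop = 0.347 × 37.07% / 18.53% = 0.6942
β_Farrow = 0.287 × 49.02% / 18.53% = 0.7592
β_Quill = 0.898 × 48.85% / 18.53% = 2.3674
β_Talbot = 0.252 × 40.72% / 18.53% = 0.5538
β_P = Σ w_i β_i = 0.09×0.6942 + 0.27×0.7592 + 0.35×2.3674 + 0.29×0.5538 = 1.2567
MRP = 6.59% − 1.26% = 5.33%
E(R_P) = R_f + β_P × MRP = 1.26% + 1.2567 × 5.33% = 7.96%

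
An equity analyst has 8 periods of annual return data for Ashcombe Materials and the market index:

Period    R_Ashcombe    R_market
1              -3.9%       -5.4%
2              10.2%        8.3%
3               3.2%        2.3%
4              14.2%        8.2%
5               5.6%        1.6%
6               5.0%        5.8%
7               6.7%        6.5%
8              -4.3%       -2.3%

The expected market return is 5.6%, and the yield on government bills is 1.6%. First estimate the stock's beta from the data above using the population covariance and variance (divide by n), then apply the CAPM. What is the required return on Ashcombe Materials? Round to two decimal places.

6.28%

Mean R_i = (-3.9 + 10.2 + 3.2 + 14.2 + 5.6 + 5.0 + 6.7 − 4.3) / 8 = 4.5875%
Mean R_m = (-5.4 + 8.3 + 2.3 + 8.2 + 1.6 + 5.8 + 6.5 − 2.3) / 8 = 3.1250%
Σ(R_i − R̄_i)(R_m − R̄_m) = 206.2325  ⇒  Cov = 206.2325 / 8 = 25.7791
Σ(R_m − R̄_m)² = 176.1950  ⇒  Var(R_m) = 176.1950 / 8 = 22.0244
β = Cov / Var(R_m) = 25.7791 / 22.0244 = 1.1705
MRP = 5.6% − 1.6% = 4.00%
E(R) = R_f + β × MRP = 1.6% + 1.1705 × 4.0% = 6.28%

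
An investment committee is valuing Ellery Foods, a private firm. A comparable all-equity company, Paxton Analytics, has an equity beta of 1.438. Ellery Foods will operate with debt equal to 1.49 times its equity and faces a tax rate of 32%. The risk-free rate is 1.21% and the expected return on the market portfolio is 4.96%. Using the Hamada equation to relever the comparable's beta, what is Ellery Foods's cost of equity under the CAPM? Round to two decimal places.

12.07%

β_L = β_U × [1 + (1 − t)(D/E)] = 1.438 × [1 + (1 − 0.32) × 1.49]
    = 1.438 × [1 + 0.68 × 1.49] = 1.438 × 2.0132 = 2.8950
MRP = 4.96% − 1.21% = 3.75%
E(R) = R_f + β_L × MRP = 1.21% + 2.8950 × 3.75% = 12.07%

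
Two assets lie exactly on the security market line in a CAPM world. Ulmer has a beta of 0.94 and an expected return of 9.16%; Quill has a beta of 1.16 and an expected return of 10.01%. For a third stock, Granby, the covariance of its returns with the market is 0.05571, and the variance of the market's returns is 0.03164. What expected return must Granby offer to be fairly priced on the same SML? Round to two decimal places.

12.33%

MRP = (10.01% − 9.16%) / (1.16 − 0.94) = 3.8636%
R_f = 9.16% − 0.94 × 3.8636% = 5.5282%
β_Granby = Cov / Var(R_m) = 0.05571 / 0.03164 = 1.7607
E(R_Granby) = R_f + β × MRP = 5.5282% + 1.7607 × 3.8636% = 12.33%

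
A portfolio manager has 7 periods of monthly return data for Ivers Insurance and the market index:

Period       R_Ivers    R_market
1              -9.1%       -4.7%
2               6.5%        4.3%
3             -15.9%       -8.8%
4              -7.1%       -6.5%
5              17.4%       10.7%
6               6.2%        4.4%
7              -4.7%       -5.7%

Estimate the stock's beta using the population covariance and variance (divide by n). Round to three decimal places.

1.530

Mean R_i = (-9.1 + 6.5 − 15.9 − 7.1 + 17.4 + 6.2 − 4.7) / 7 = -0.9571%
Mean R_m = (-4.7 + 4.3 − 8.8 − 6.5 + 10.7 + 4.4 − 5.7) / 7 = -0.9000%
Σ(R_i − R̄_i)(R_m − R̄_m) = 491.0100  ⇒  Cov = 491.0100 / 7 = 70.1443
Σ(R_m − R̄_m)² = 320.9400  ⇒  Var(R_m) = 320.9400 / 7 = 45.8486
β = Cov / Var(R_m) = 70.1443 / 45.8486 = 1.5299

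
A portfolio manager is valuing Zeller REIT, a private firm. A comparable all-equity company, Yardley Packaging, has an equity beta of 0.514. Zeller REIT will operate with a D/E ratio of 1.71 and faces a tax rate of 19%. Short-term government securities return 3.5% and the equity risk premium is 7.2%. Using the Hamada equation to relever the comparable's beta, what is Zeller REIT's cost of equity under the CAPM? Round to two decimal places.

12.33%

β_L = β_U × [1 + (1 − t)(D/E)] = 0.514 × [1 + (1 − 0.19) × 1.71]
    = 0.514 × [1 + 0.81 × 1.71] = 0.514 × 2.3851 = 1.2259
E(R) = R_f + β_L × MRP = 3.5% + 1.2259 × 7.2% = 12.33%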